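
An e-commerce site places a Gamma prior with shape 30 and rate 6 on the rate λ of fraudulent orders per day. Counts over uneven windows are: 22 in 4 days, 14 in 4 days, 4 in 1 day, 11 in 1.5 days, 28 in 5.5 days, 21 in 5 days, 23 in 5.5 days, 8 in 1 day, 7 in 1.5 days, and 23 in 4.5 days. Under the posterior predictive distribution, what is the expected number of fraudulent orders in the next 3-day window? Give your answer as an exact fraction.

Total count: 22 + 14 + 4 + 11 + 28 + 21 + 23 + 8 + 7 + 23 = 161.
Total exposure: 4 + 4 + 1 + 1.5 + 5.5 + 5 + 5.5 + 1 + 1.5 + 4.5 = 33.5 days.
Gamma(α, β) with Poisson data over total exposure Σt gives posterior Gamma(α+Σx, β+Σt) = Gamma(191, 79/2).
Predictive mean over a 3-day window = T·E[λ|data] = 3·191/(79/2) = 1146/79.

1146/79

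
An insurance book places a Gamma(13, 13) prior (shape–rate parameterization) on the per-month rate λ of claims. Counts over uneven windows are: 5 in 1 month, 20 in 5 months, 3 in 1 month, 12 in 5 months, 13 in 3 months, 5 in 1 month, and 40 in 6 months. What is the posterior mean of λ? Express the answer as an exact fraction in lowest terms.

Total count: 5 + 20 + 3 + 12 + 13 + 5 + 40 = 98.
Total exposure: 1 + 5 + 1 + 5 + 3 + 1 + 6 = 22 months.
Posterior: α' = 13 + 98 = 111, β' = 13 + 22 = 35.
Posterior mean = α'/β' = 111/35.

111/35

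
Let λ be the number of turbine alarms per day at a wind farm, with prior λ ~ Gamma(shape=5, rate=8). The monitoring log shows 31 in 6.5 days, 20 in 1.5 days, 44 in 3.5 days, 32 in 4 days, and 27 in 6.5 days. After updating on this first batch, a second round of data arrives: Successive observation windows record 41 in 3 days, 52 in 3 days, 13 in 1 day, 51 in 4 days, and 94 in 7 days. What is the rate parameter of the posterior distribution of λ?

Total count: 31 + 20 + 44 + 32 + 27 = 154.
Total exposure: 6.5 + 1.5 + 3.5 + 4 + 6.5 = 22 days.
After the first batch: Gamma(5 + 154, 8 + 22) = Gamma(159, 30).
Total count: 41 + 52 + 13 + 51 + 94 = 251.
Total exposure: 3 + 3 + 1 + 4 + 7 = 18 days.
After the second batch: Gamma(159 + 251, 30 + 18) = Gamma(410, 48).

48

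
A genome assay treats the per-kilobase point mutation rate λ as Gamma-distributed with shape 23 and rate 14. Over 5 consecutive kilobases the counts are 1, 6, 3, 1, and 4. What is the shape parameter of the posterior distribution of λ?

38

Total count: 1 + 6 + 3 + 1 + 4 = 15.
Total exposure: 5 kilobases.
The Gamma prior is conjugate for the Poisson rate, so λ | data ~ Gamma(23+15, 14+5) = Gamma(38, 19).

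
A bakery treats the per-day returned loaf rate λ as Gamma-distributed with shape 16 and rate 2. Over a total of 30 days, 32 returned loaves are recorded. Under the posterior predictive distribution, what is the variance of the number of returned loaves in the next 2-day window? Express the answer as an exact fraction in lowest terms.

51/16

Total count 32 over total exposure 30 days.
Gamma(α, β) with Poisson data over total exposure Σt gives posterior Gamma(α+Σx, β+Σt) = Gamma(48, 32).
The posterior predictive for a window of length T is Negative Binomial with variance T·α'·(β'+T)/β'² = 2·48·34/1024 = 51/16.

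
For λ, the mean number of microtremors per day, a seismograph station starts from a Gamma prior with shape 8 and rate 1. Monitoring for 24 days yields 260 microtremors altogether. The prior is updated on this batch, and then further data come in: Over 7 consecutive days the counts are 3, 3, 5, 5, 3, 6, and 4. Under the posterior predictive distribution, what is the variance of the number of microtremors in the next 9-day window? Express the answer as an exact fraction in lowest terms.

Total count 260 over total exposure 24 days.
After the first batch: Gamma(8 + 260, 1 + 24) = Gamma(268, 25).
Total count: 3 + 3 + 5 + 5 + 3 + 6 + 4 = 29.
Total exposure: 7 days.
After the second batch: Gamma(268 + 29, 25 + 7) = Gamma(297, 32).
The posterior predictive for a window of length T is Negative Binomial with variance T·α'·(β'+T)/β'² = 9·297·41/1024 = 109593/1024.

109593/1024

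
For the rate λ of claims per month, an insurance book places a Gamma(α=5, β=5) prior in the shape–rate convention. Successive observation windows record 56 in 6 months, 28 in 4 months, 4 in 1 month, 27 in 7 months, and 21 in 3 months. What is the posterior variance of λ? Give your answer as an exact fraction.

141/676

Total count: 56 + 28 + 4 + 27 + 21 = 136.
Total exposure: 6 + 4 + 1 + 7 + 3 = 21 months.
The Gamma prior is conjugate for the Poisson rate, so λ | data ~ Gamma(5+136, 5+21) = Gamma(141, 26).
Posterior variance = α'/β'² = 141/676.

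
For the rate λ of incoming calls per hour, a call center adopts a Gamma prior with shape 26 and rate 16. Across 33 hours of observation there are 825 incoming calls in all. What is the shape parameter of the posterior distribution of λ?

Total count 825 over total exposure 33 hours.
By Gamma–Poisson conjugacy, the posterior is Gamma(α + Σx, β + Σt) = Gamma(26 + 825, 16 + 33) = Gamma(851, 49).

851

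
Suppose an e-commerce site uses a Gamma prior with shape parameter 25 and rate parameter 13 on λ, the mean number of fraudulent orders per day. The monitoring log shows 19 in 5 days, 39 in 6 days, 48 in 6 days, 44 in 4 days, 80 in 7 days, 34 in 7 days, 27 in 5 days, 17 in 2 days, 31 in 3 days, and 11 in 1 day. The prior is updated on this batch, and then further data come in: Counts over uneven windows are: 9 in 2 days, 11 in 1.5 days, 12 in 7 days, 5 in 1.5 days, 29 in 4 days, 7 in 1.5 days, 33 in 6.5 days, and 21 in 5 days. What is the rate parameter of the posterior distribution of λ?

Total count: 19 + 39 + 48 + 44 + 80 + 34 + 27 + 17 + 31 + 11 = 350.
Total exposure: 5 + 6 + 6 + 4 + 7 + 7 + 5 + 2 + 3 + 1 = 46 days.
After the first batch: Gamma(25 + 350, 13 + 46) = Gamma(375, 59).
Total count: 9 + 11 + 12 + 5 + 29 + 7 + 33 + 21 = 127.
Total exposure: 2 + 1.5 + 7 + 1.5 + 4 + 1.5 + 6.5 + 5 = 29 days.
After the second batch: Gamma(375 + 127, 59 + 29) = Gamma(502, 88).

88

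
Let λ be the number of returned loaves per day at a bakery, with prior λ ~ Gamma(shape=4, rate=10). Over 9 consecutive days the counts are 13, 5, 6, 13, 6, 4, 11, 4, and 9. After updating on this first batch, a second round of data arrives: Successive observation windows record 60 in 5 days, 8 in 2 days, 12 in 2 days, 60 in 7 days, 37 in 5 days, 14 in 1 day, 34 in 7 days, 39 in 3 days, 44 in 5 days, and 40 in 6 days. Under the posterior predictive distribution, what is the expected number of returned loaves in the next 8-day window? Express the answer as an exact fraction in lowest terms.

Total count: 13 + 5 + 6 + 13 + 6 + 4 + 11 + 4 + 9 = 71.
Total exposure: 9 days.
After the first batch: Gamma(4 + 71, 10 + 9) = Gamma(75, 19).
Total count: 60 + 8 + 12 + 60 + 37 + 14 + 34 + 39 + 44 + 40 = 348.
Total exposure: 5 + 2 + 2 + 7 + 5 + 1 + 7 + 3 + 5 + 6 = 43 days.
After the second batch: Gamma(75 + 348, 19 + 43) = Gamma(423, 62).
Predictive mean over an 8-day window = T·E[λ|data] = 8·423/62 = 1692/31.

1692/31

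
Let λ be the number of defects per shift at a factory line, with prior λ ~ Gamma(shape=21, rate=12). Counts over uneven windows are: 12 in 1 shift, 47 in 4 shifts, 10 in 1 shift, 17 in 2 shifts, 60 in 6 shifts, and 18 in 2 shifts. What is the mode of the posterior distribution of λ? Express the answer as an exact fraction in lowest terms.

Total count: 12 + 47 + 10 + 17 + 60 + 18 = 164.
Total exposure: 1 + 4 + 1 + 2 + 6 + 2 = 16 shifts.
By Gamma–Poisson conjugacy, the posterior is Gamma(α + Σx, β + Σt) = Gamma(21 + 164, 12 + 16) = Gamma(185, 28).
Posterior mode = (α'−1)/β' = 184/28 = 46/7.

46/7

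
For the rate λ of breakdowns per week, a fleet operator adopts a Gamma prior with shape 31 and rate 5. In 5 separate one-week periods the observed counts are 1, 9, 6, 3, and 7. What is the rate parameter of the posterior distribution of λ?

10

Total count: 1 + 9 + 6 + 3 + 7 = 26.
Total exposure: 5 weeks.
Gamma(α, β) with Poisson data over total exposure Σt gives posterior Gamma(α+Σx, β+Σt) = Gamma(57, 10).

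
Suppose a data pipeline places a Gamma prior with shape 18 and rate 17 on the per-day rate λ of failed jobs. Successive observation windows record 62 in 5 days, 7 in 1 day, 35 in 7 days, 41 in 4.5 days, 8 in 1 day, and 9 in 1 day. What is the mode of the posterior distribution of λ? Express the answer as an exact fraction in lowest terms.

Total count: 62 + 7 + 35 + 41 + 8 + 9 = 162.
Total exposure: 5 + 1 + 7 + 4.5 + 1 + 1 = 19.5 days.
Conjugate update: add total count to the shape and total exposure to the rate, giving Gamma(180, 73/2).
Posterior mode = (α'−1)/β' = 179/(73/2) = 358/73.

358/73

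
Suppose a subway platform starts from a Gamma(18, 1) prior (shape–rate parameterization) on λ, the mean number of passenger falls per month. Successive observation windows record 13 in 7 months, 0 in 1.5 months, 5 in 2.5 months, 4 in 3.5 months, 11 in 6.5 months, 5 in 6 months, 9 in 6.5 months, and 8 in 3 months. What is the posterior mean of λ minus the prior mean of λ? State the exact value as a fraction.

-1204/75

Total count: 13 + 0 + 5 + 4 + 11 + 5 + 9 + 8 = 55.
Total exposure: 7 + 1.5 + 2.5 + 3.5 + 6.5 + 6 + 6.5 + 3 = 36.5 months.
Gamma(α, β) with Poisson data over total exposure Σt gives posterior Gamma(α+Σx, β+Σt) = Gamma(73, 75/2).
Posterior mean = 73/(75/2) = 146/75; prior mean = 18/1 = 18. Difference = 146/75 − 18 = -1204/75.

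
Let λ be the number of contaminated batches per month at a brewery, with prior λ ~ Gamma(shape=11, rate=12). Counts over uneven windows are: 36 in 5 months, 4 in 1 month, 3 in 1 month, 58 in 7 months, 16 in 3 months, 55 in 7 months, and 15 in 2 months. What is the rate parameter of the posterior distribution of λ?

38

Total count: 36 + 4 + 3 + 58 + 16 + 55 + 15 = 187.
Total exposure: 5 + 1 + 1 + 7 + 3 + 7 + 2 = 26 months.
By Gamma–Poisson conjugacy, the posterior is Gamma(α + Σx, β + Σt) = Gamma(11 + 187, 12 + 26) = Gamma(198, 38).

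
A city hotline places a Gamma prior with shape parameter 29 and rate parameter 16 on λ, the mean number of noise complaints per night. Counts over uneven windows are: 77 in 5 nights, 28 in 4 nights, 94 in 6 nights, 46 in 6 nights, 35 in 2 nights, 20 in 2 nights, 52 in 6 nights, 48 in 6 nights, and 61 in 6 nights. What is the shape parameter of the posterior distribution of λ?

490

Total count: 77 + 28 + 94 + 46 + 35 + 20 + 52 + 48 + 61 = 461.
Total exposure: 5 + 4 + 6 + 6 + 2 + 2 + 6 + 6 + 6 = 43 nights.
Gamma(α, β) with Poisson data over total exposure Σt gives posterior Gamma(α+Σx, β+Σt) = Gamma(490, 59).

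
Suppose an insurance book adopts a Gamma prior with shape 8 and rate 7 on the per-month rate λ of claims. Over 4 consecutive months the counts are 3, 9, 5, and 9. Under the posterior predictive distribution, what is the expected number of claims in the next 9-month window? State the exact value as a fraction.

Total count: 3 + 9 + 5 + 9 = 26.
Total exposure: 4 months.
Posterior: α' = 8 + 26 = 34, β' = 7 + 4 = 11.
Predictive mean over a 9-month window = T·E[λ|data] = 9·34/11 = 306/11.

306/11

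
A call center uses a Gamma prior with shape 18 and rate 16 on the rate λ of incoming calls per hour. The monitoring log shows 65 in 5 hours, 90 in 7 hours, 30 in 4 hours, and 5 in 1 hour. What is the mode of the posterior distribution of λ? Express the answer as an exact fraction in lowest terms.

Total count: 65 + 90 + 30 + 5 = 190.
Total exposure: 5 + 7 + 4 + 1 = 17 hours.
Gamma(α, β) with Poisson data over total exposure Σt gives posterior Gamma(α+Σx, β+Σt) = Gamma(208, 33).
Posterior mode = (α'−1)/β' = 207/33 = 69/11.

69/11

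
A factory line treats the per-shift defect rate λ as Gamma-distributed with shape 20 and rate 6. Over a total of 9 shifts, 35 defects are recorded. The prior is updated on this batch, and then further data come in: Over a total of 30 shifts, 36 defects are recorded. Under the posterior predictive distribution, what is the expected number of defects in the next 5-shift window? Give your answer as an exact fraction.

91/9

Total count 35 over total exposure 9 shifts.
After the first batch: Gamma(20 + 35, 6 + 9) = Gamma(55, 15).
Total count 36 over total exposure 30 shifts.
After the second batch: Gamma(55 + 36, 15 + 30) = Gamma(91, 45).
Predictive mean over a 5-shift window = T·E[λ|data] = 5·91/45 = 91/9.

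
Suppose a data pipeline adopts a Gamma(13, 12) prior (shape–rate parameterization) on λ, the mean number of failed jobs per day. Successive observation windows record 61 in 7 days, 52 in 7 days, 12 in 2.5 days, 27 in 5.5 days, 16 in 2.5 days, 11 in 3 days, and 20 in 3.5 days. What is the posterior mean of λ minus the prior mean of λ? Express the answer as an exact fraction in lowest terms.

Total count: 61 + 52 + 12 + 27 + 16 + 11 + 20 = 199.
Total exposure: 7 + 7 + 2.5 + 5.5 + 2.5 + 3 + 3.5 = 31 days.
Posterior: α' = 13 + 199 = 212, β' = 12 + 31 = 43.
Posterior mean = 212/43 = 212/43; prior mean = 13/12 = 13/12. Difference = 212/43 − 13/12 = 1985/516.

1985/516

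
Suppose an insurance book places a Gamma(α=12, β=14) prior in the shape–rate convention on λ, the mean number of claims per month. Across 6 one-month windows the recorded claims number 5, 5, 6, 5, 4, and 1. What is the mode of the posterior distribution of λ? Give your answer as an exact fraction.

37/20

Total count: 5 + 5 + 6 + 5 + 4 + 1 = 26.
Total exposure: 6 months.
Posterior: α' = 12 + 26 = 38, β' = 14 + 6 = 20.
Posterior mode = (α'−1)/β' = 37/20.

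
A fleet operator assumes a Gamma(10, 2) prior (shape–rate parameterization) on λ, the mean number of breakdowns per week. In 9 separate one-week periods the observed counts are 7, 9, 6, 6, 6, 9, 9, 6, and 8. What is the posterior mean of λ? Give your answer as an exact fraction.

Total count: 7 + 9 + 6 + 6 + 6 + 9 + 9 + 6 + 8 = 66.
Total exposure: 9 weeks.
Posterior: α' = 10 + 66 = 76, β' = 2 + 9 = 11.
Posterior mean = α'/β' = 76/11.

76/11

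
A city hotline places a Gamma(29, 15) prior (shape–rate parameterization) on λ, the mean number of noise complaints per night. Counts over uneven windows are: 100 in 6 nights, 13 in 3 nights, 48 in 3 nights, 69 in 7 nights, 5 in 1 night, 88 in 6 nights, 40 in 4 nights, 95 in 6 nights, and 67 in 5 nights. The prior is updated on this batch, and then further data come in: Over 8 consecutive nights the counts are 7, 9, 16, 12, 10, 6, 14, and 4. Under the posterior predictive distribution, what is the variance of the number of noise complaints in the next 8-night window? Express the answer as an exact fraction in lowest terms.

Total count: 100 + 13 + 48 + 69 + 5 + 88 + 40 + 95 + 67 = 525.
Total exposure: 6 + 3 + 3 + 7 + 1 + 6 + 4 + 6 + 5 = 41 nights.
After the first batch: Gamma(29 + 525, 15 + 41) = Gamma(554, 56).
Total count: 7 + 9 + 16 + 12 + 10 + 6 + 14 + 4 = 78.
Total exposure: 8 nights.
After the second batch: Gamma(554 + 78, 56 + 8) = Gamma(632, 64).
The posterior predictive for a window of length T is Negative Binomial with variance T·α'·(β'+T)/β'² = 8·632·72/4096 = 711/8.

711/8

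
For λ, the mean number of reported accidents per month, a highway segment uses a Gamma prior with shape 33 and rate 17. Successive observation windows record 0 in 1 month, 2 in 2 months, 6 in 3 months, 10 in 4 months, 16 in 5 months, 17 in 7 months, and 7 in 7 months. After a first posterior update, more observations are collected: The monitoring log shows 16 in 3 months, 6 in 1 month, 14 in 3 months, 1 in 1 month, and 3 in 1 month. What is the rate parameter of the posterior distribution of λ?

Total count: 0 + 2 + 6 + 10 + 16 + 17 + 7 = 58.
Total exposure: 1 + 2 + 3 + 4 + 5 + 7 + 7 = 29 months.
After the first batch: Gamma(33 + 58, 17 + 29) = Gamma(91, 46).
Total count: 16 + 6 + 14 + 1 + 3 = 40.
Total exposure: 3 + 1 + 3 + 1 + 1 = 9 months.
After the second batch: Gamma(91 + 40, 46 + 9) = Gamma(131, 55).

55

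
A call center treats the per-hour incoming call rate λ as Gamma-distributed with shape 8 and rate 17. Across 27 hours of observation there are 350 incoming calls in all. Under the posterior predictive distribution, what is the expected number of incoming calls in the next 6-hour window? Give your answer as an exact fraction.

537/11

Total count 350 over total exposure 27 hours.
Conjugate update: add total count to the shape and total exposure to the rate, giving Gamma(358, 44).
Predictive mean over a 6-hour window = T·E[λ|data] = 6·358/44 = 537/11.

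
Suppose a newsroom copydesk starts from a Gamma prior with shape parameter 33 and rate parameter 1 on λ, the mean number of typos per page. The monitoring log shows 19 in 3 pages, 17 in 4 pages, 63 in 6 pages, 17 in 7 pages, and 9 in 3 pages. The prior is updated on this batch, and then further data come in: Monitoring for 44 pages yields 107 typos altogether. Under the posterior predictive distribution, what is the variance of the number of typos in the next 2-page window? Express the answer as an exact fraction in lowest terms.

9275/1156

Total count: 19 + 17 + 63 + 17 + 9 = 125.
Total exposure: 3 + 4 + 6 + 7 + 3 = 23 pages.
After the first batch: Gamma(33 + 125, 1 + 23) = Gamma(158, 24).
Total count 107 over total exposure 44 pages.
After the second batch: Gamma(158 + 107, 24 + 44) = Gamma(265, 68).
The posterior predictive for a window of length T is Negative Binomial with variance T·α'·(β'+T)/β'² = 2·265·70/4624 = 9275/1156.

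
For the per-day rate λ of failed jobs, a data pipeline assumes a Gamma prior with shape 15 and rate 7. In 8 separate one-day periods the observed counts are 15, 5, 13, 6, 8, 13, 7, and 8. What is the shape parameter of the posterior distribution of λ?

Total count: 15 + 5 + 13 + 6 + 8 + 13 + 7 + 8 = 75.
Total exposure: 8 days.
The Gamma prior is conjugate for the Poisson rate, so λ | data ~ Gamma(15+75, 7+8) = Gamma(90, 15).

90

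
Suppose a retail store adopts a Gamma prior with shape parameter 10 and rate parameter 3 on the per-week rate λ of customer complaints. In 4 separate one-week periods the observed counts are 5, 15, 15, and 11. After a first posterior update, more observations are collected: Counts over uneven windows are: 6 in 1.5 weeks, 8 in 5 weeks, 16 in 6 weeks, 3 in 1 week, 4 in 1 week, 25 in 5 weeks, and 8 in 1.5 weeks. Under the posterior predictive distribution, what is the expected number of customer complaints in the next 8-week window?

Total count: 5 + 15 + 15 + 11 = 46.
Total exposure: 4 weeks.
After the first batch: Gamma(10 + 46, 3 + 4) = Gamma(56, 7).
Total count: 6 + 8 + 16 + 3 + 4 + 25 + 8 = 70.
Total exposure: 1.5 + 5 + 6 + 1 + 1 + 5 + 1.5 = 21 weeks.
After the second batch: Gamma(56 + 70, 7 + 21) = Gamma(126, 28).
Predictive mean over an 8-week window = T·E[λ|data] = 8·126/28 = 36.

36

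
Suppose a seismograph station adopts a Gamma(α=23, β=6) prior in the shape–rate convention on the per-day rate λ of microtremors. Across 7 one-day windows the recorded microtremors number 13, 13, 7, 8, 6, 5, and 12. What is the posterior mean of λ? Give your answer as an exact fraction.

87/13

Total count: 13 + 13 + 7 + 8 + 6 + 5 + 12 = 64.
Total exposure: 7 days.
Posterior: α' = 23 + 64 = 87, β' = 6 + 7 = 13.
Posterior mean = α'/β' = 87/13.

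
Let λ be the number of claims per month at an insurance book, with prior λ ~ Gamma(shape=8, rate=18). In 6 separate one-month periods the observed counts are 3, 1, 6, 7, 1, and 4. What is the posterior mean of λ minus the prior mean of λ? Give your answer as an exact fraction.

Total count: 3 + 1 + 6 + 7 + 1 + 4 = 22.
Total exposure: 6 months.
Gamma(α, β) with Poisson data over total exposure Σt gives posterior Gamma(α+Σx, β+Σt) = Gamma(30, 24).
Posterior mean = 30/24 = 5/4; prior mean = 8/18 = 4/9. Difference = 5/4 − 4/9 = 29/36.

29/36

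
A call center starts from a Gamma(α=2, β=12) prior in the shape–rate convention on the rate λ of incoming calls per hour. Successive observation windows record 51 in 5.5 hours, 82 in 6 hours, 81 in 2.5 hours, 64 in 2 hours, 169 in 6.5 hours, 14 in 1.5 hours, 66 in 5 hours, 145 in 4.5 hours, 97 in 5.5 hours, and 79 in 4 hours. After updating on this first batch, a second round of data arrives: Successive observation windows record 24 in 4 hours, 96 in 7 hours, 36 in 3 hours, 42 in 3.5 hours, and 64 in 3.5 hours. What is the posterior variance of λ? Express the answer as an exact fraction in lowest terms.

Total count: 51 + 82 + 81 + 64 + 169 + 14 + 66 + 145 + 97 + 79 = 848.
Total exposure: 5.5 + 6 + 2.5 + 2 + 6.5 + 1.5 + 5 + 4.5 + 5.5 + 4 = 43 hours.
After the first batch: Gamma(2 + 848, 12 + 43) = Gamma(850, 55).
Total count: 24 + 96 + 36 + 42 + 64 = 262.
Total exposure: 4 + 7 + 3 + 3.5 + 3.5 = 21 hours.
After the second batch: Gamma(850 + 262, 55 + 21) = Gamma(1112, 76).
Posterior variance = α'/β'² = 1112/5776 = 139/722.

139/722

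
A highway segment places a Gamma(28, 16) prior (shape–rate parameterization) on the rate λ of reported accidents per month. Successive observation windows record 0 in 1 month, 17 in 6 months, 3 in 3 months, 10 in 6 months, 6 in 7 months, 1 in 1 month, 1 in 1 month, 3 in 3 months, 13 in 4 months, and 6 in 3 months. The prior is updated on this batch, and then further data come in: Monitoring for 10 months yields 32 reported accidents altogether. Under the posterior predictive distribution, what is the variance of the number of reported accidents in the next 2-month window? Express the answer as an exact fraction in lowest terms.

Total count: 0 + 17 + 3 + 10 + 6 + 1 + 1 + 3 + 13 + 6 = 60.
Total exposure: 1 + 6 + 3 + 6 + 7 + 1 + 1 + 3 + 4 + 3 = 35 months.
After the first batch: Gamma(28 + 60, 16 + 35) = Gamma(88, 51).
Total count 32 over total exposure 10 months.
After the second batch: Gamma(88 + 32, 51 + 10) = Gamma(120, 61).
The posterior predictive for a window of length T is Negative Binomial with variance T·α'·(β'+T)/β'² = 2·120·63/3721 = 15120/3721.

15120/3721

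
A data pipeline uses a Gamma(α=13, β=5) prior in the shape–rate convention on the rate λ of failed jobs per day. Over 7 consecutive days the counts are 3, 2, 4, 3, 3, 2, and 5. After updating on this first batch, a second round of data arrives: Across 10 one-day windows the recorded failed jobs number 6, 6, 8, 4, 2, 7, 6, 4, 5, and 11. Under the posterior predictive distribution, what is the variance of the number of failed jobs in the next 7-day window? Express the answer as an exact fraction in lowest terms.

Total count: 3 + 2 + 4 + 3 + 3 + 2 + 5 = 22.
Total exposure: 7 days.
After the first batch: Gamma(13 + 22, 5 + 7) = Gamma(35, 12).
Total count: 6 + 6 + 8 + 4 + 2 + 7 + 6 + 4 + 5 + 11 = 59.
Total exposure: 10 days.
After the second batch: Gamma(35 + 59, 12 + 10) = Gamma(94, 22).
The posterior predictive for a window of length T is Negative Binomial with variance T·α'·(β'+T)/β'² = 7·94·29/484 = 9541/242.

9541/242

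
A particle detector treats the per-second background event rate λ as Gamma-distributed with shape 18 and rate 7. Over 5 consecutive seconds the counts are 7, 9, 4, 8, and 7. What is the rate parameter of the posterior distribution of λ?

Total count: 7 + 9 + 4 + 8 + 7 = 35.
Total exposure: 5 seconds.
The Gamma prior is conjugate for the Poisson rate, so λ | data ~ Gamma(18+35, 7+5) = Gamma(53, 12).

12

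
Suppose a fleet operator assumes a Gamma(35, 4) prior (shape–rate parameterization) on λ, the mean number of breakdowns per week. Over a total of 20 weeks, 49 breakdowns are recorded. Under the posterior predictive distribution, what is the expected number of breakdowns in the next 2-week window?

7

Total count 49 over total exposure 20 weeks.
Posterior: α' = 35 + 49 = 84, β' = 4 + 20 = 24.
Predictive mean over a 2-week window = T·E[λ|data] = 2·84/24 = 7.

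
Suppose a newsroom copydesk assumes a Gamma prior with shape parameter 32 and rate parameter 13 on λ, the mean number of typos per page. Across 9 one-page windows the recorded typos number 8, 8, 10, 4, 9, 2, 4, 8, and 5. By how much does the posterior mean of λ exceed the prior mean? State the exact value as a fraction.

233/143

Total count: 8 + 8 + 10 + 4 + 9 + 2 + 4 + 8 + 5 = 58.
Total exposure: 9 pages.
Posterior: α' = 32 + 58 = 90, β' = 13 + 9 = 22.
Posterior mean = 90/22 = 45/11; prior mean = 32/13 = 32/13. Difference = 45/11 − 32/13 = 233/143.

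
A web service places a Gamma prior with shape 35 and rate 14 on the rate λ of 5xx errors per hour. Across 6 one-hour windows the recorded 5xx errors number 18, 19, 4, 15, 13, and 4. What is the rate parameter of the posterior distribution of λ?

20

Total count: 18 + 19 + 4 + 15 + 13 + 4 = 73.
Total exposure: 6 hours.
Conjugate update: add total count to the shape and total exposure to the rate, giving Gamma(108, 20).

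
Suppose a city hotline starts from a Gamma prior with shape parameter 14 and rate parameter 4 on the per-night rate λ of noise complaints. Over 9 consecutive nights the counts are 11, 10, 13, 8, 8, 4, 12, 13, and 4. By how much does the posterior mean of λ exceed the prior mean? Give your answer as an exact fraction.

103/26

Total count: 11 + 10 + 13 + 8 + 8 + 4 + 12 + 13 + 4 = 83.
Total exposure: 9 nights.
Posterior: α' = 14 + 83 = 97, β' = 4 + 9 = 13.
Posterior mean = 97/13 = 97/13; prior mean = 14/4 = 7/2. Difference = 97/13 − 7/2 = 103/26.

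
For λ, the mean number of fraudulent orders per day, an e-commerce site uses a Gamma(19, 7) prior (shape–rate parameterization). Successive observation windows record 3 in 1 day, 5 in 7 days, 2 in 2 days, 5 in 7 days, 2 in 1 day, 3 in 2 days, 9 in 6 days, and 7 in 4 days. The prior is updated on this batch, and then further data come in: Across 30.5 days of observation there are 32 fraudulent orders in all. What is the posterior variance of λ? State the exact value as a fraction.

116/6075

Total count: 3 + 5 + 2 + 5 + 2 + 3 + 9 + 7 = 36.
Total exposure: 1 + 7 + 2 + 7 + 1 + 2 + 6 + 4 = 30 days.
After the first batch: Gamma(19 + 36, 7 + 30) = Gamma(55, 37).
Total count 32 over total exposure 30.5 days.
After the second batch: Gamma(55 + 32, 37 + 30.5) = Gamma(87, 135/2).
Posterior variance = α'/β'² = 87/(18225/4) = 116/6075.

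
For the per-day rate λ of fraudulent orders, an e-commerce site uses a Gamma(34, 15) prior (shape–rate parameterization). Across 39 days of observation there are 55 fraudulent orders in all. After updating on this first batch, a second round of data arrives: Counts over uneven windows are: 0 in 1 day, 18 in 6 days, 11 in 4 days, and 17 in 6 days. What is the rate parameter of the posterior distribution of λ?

Total count 55 over total exposure 39 days.
After the first batch: Gamma(34 + 55, 15 + 39) = Gamma(89, 54).
Total count: 0 + 18 + 11 + 17 = 46.
Total exposure: 1 + 6 + 4 + 6 = 17 days.
After the second batch: Gamma(89 + 46, 54 + 17) = Gamma(135, 71).

71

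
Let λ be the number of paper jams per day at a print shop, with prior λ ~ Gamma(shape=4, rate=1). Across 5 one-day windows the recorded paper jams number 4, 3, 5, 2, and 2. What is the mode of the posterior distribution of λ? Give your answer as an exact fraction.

Total count: 4 + 3 + 5 + 2 + 2 = 16.
Total exposure: 5 days.
Posterior: α' = 4 + 16 = 20, β' = 1 + 5 = 6.
Posterior mode = (α'−1)/β' = 19/6.

19/6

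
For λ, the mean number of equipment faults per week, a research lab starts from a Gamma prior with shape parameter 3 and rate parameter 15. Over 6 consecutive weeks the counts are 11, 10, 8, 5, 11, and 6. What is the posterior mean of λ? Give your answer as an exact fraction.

Total count: 11 + 10 + 8 + 5 + 11 + 6 = 51.
Total exposure: 6 weeks.
Posterior: α' = 3 + 51 = 54, β' = 15 + 6 = 21.
Posterior mean = α'/β' = 54/21 = 18/7.

18/7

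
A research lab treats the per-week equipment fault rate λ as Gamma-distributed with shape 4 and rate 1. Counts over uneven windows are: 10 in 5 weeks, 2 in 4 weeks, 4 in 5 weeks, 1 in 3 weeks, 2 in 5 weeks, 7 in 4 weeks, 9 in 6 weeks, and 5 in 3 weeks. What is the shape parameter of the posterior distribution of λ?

44

Total count: 10 + 2 + 4 + 1 + 2 + 7 + 9 + 5 = 40.
Total exposure: 5 + 4 + 5 + 3 + 5 + 4 + 6 + 3 = 35 weeks.
By Gamma–Poisson conjugacy, the posterior is Gamma(α + Σx, β + Σt) = Gamma(4 + 40, 1 + 35) = Gamma(44, 36).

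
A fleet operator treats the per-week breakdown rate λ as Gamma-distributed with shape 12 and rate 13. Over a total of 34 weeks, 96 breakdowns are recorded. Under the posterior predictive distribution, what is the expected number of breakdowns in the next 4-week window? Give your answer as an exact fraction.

432/47

Total count 96 over total exposure 34 weeks.
By Gamma–Poisson conjugacy, the posterior is Gamma(α + Σx, β + Σt) = Gamma(12 + 96, 13 + 34) = Gamma(108, 47).
Predictive mean over a 4-week window = T·E[λ|data] = 4·108/47 = 432/47.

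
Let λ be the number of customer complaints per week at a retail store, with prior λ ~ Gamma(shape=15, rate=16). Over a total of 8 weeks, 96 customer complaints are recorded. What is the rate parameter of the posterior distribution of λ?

Total count 96 over total exposure 8 weeks.
The Gamma prior is conjugate for the Poisson rate, so λ | data ~ Gamma(15+96, 16+8) = Gamma(111, 24).

24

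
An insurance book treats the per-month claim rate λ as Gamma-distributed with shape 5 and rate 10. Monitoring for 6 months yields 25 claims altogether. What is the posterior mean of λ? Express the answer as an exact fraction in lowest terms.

Total count 25 over total exposure 6 months.
Posterior: α' = 5 + 25 = 30, β' = 10 + 6 = 16.
Posterior mean = α'/β' = 30/16 = 15/8.

15/8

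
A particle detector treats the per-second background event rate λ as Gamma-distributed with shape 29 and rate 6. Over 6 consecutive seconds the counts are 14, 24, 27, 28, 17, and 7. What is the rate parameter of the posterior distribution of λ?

12

Total count: 14 + 24 + 27 + 28 + 17 + 7 = 117.
Total exposure: 6 seconds.
Posterior: α' = 29 + 117 = 146, β' = 6 + 6 = 12.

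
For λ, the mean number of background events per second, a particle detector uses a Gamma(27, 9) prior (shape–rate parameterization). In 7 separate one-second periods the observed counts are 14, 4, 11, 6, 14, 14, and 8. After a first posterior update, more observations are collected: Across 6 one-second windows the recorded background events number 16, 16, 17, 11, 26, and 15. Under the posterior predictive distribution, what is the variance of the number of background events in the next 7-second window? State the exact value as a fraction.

Total count: 14 + 4 + 11 + 6 + 14 + 14 + 8 = 71.
Total exposure: 7 seconds.
After the first batch: Gamma(27 + 71, 9 + 7) = Gamma(98, 16).
Total count: 16 + 16 + 17 + 11 + 26 + 15 = 101.
Total exposure: 6 seconds.
After the second batch: Gamma(98 + 101, 16 + 6) = Gamma(199, 22).
The posterior predictive for a window of length T is Negative Binomial with variance T·α'·(β'+T)/β'² = 7·199·29/484 = 40397/484.

40397/484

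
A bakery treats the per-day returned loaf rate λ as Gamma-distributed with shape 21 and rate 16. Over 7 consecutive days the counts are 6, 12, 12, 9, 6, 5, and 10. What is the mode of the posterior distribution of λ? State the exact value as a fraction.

Total count: 6 + 12 + 12 + 9 + 6 + 5 + 10 = 60.
Total exposure: 7 days.
By Gamma–Poisson conjugacy, the posterior is Gamma(α + Σx, β + Σt) = Gamma(21 + 60, 16 + 7) = Gamma(81, 23).
Posterior mode = (α'−1)/β' = 80/23.

80/23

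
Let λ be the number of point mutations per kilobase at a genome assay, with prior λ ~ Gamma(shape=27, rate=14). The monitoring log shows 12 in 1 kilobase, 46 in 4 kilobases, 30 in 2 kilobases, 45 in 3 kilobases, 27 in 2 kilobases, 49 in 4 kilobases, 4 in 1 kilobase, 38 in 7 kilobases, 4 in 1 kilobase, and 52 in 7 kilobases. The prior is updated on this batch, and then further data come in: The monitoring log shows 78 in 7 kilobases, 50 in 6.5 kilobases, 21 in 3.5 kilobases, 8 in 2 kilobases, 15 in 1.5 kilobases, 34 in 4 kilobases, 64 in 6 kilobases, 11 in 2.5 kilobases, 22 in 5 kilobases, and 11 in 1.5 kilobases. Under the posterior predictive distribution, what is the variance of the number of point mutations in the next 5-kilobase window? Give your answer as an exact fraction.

14480/361

Total count: 12 + 46 + 30 + 45 + 27 + 49 + 4 + 38 + 4 + 52 = 307.
Total exposure: 1 + 4 + 2 + 3 + 2 + 4 + 1 + 7 + 1 + 7 = 32 kilobases.
After the first batch: Gamma(27 + 307, 14 + 32) = Gamma(334, 46).
Total count: 78 + 50 + 21 + 8 + 15 + 34 + 64 + 11 + 22 + 11 = 314.
Total exposure: 7 + 6.5 + 3.5 + 2 + 1.5 + 4 + 6 + 2.5 + 5 + 1.5 = 39.5 kilobases.
After the second batch: Gamma(334 + 314, 46 + 39.5) = Gamma(648, 171/2).
The posterior predictive for a window of length T is Negative Binomial with variance T·α'·(β'+T)/β'² = 5·648·(181/2)/(29241/4) = 14480/361.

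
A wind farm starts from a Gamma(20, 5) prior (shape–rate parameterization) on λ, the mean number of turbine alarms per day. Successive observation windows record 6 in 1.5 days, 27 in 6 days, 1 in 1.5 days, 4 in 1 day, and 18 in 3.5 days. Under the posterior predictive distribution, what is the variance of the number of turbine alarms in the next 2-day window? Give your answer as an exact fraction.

Total count: 6 + 27 + 1 + 4 + 18 = 56.
Total exposure: 1.5 + 6 + 1.5 + 1 + 3.5 = 13.5 days.
Conjugate update: add total count to the shape and total exposure to the rate, giving Gamma(76, 37/2).
The posterior predictive for a window of length T is Negative Binomial with variance T·α'·(β'+T)/β'² = 2·76·(41/2)/(1369/4) = 12464/1369.

12464/1369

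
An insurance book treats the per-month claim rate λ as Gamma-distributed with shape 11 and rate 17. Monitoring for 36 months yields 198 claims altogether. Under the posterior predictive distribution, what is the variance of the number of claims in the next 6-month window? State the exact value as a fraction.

73986/2809

Total count 198 over total exposure 36 months.
Conjugate update: add total count to the shape and total exposure to the rate, giving Gamma(209, 53).
The posterior predictive for a window of length T is Negative Binomial with variance T·α'·(β'+T)/β'² = 6·209·59/2809 = 73986/2809.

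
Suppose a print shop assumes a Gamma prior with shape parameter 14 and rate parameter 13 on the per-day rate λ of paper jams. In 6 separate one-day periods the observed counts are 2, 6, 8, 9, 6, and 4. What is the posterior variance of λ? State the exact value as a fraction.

49/361

Total count: 2 + 6 + 8 + 9 + 6 + 4 = 35.
Total exposure: 6 days.
By Gamma–Poisson conjugacy, the posterior is Gamma(α + Σx, β + Σt) = Gamma(14 + 35, 13 + 6) = Gamma(49, 19).
Posterior variance = α'/β'² = 49/361.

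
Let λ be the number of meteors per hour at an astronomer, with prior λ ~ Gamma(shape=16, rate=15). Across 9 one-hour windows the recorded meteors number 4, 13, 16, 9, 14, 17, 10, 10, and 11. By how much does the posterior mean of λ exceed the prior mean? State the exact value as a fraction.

59/15

Total count: 4 + 13 + 16 + 9 + 14 + 17 + 10 + 10 + 11 = 104.
Total exposure: 9 hours.
By Gamma–Poisson conjugacy, the posterior is Gamma(α + Σx, β + Σt) = Gamma(16 + 104, 15 + 9) = Gamma(120, 24).
Posterior mean = 120/24 = 5; prior mean = 16/15 = 16/15. Difference = 5 − 16/15 = 59/15.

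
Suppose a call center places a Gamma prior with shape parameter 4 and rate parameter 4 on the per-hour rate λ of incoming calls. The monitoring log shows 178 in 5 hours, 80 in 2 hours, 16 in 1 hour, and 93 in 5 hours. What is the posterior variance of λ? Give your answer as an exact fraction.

371/289

Total count: 178 + 80 + 16 + 93 = 367.
Total exposure: 5 + 2 + 1 + 5 = 13 hours.
Conjugate update: add total count to the shape and total exposure to the rate, giving Gamma(371, 17).
Posterior variance = α'/β'² = 371/289.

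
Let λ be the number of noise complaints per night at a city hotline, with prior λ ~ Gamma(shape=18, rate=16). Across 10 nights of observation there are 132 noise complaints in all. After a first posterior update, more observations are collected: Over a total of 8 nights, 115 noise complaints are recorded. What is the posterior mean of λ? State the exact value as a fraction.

265/34

Total count 132 over total exposure 10 nights.
After the first batch: Gamma(18 + 132, 16 + 10) = Gamma(150, 26).
Total count 115 over total exposure 8 nights.
After the second batch: Gamma(150 + 115, 26 + 8) = Gamma(265, 34).
Posterior mean = α'/β' = 265/34.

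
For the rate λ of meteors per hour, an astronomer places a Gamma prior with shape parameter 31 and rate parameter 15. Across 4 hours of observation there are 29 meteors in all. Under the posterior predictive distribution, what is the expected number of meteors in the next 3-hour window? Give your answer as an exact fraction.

180/19

Total count 29 over total exposure 4 hours.
Gamma(α, β) with Poisson data over total exposure Σt gives posterior Gamma(α+Σx, β+Σt) = Gamma(60, 19).
Predictive mean over a 3-hour window = T·E[λ|data] = 3·60/19 = 180/19.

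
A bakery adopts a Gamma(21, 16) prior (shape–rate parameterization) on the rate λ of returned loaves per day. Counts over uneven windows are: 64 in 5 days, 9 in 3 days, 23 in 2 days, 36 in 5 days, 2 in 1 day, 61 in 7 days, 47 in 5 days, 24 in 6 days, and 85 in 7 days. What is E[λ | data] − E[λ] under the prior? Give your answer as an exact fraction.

Total count: 64 + 9 + 23 + 36 + 2 + 61 + 47 + 24 + 85 = 351.
Total exposure: 5 + 3 + 2 + 5 + 1 + 7 + 5 + 6 + 7 = 41 days.
Gamma(α, β) with Poisson data over total exposure Σt gives posterior Gamma(α+Σx, β+Σt) = Gamma(372, 57).
Posterior mean = 372/57 = 124/19; prior mean = 21/16 = 21/16. Difference = 124/19 − 21/16 = 1585/304.

1585/304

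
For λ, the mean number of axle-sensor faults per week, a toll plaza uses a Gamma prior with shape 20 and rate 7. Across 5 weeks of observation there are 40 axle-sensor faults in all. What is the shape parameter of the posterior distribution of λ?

Total count 40 over total exposure 5 weeks.
Conjugate update: add total count to the shape and total exposure to the rate, giving Gamma(60, 12).

60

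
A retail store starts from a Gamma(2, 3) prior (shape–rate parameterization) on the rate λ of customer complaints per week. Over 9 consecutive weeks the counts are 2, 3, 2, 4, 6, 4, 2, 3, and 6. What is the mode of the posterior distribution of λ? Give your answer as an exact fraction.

11/4

Total count: 2 + 3 + 2 + 4 + 6 + 4 + 2 + 3 + 6 = 32.
Total exposure: 9 weeks.
By Gamma–Poisson conjugacy, the posterior is Gamma(α + Σx, β + Σt) = Gamma(2 + 32, 3 + 9) = Gamma(34, 12).
Posterior mode = (α'−1)/β' = 33/12 = 11/4.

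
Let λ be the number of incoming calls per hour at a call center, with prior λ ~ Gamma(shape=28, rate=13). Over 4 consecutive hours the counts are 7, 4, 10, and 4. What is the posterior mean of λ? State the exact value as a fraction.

53/17

Total count: 7 + 4 + 10 + 4 = 25.
Total exposure: 4 hours.
Conjugate update: add total count to the shape and total exposure to the rate, giving Gamma(53, 17).
Posterior mean = α'/β' = 53/17.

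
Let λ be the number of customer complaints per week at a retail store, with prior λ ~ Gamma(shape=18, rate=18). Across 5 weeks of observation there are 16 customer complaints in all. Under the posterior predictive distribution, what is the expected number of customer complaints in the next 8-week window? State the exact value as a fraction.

Total count 16 over total exposure 5 weeks.
The Gamma prior is conjugate for the Poisson rate, so λ | data ~ Gamma(18+16, 18+5) = Gamma(34, 23).
Predictive mean over an 8-week window = T·E[λ|data] = 8·34/23 = 272/23.

272/23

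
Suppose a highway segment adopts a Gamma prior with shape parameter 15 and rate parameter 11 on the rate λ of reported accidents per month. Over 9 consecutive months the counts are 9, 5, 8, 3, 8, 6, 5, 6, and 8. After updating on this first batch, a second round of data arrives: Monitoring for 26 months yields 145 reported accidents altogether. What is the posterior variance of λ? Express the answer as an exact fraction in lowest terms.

109/1058

Total count: 9 + 5 + 8 + 3 + 8 + 6 + 5 + 6 + 8 = 58.
Total exposure: 9 months.
After the first batch: Gamma(15 + 58, 11 + 9) = Gamma(73, 20).
Total count 145 over total exposure 26 months.
After the second batch: Gamma(73 + 145, 20 + 26) = Gamma(218, 46).
Posterior variance = α'/β'² = 218/2116 = 109/1058.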